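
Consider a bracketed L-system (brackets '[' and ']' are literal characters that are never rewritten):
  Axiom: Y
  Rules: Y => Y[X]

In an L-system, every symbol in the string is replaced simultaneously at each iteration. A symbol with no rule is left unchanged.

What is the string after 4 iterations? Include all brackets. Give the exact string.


Step 0: Y
Step 1: Y[X]
Step 2: Y[X][X]
Step 3: Y[X][X][X]
Step 4: Y[X][X][X][X]

Answer: Y[X][X][X][X]


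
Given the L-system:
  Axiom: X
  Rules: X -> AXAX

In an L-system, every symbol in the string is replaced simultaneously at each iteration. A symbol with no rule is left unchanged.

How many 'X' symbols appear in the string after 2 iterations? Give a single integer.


Step 0: X  (1 'X')
Step 1: AXAX  (2 'X')
Step 2: AAXAXAAXAX  (4 'X')

Answer: 4


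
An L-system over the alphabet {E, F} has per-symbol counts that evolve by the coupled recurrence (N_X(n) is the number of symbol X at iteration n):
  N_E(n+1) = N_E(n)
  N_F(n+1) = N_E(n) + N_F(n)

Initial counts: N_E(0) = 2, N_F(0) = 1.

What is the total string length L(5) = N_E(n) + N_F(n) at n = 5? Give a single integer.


Step 0: N_E=2, N_F=1, L=3
Step 1: N_E=2, N_F=3, L=5
Step 2: N_E=2, N_F=5, L=7
Step 3: N_E=2, N_F=7, L=9
Step 4: N_E=2, N_F=9, L=11
Step 5: N_E=2, N_F=11, L=13

Answer: 13


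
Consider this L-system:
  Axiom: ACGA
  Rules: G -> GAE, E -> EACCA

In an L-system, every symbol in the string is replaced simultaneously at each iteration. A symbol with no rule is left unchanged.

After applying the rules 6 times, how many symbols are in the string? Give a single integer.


Answer: 76

Derivation:
Step 0: length = 4
Step 1: length = 6
Step 2: length = 12
Step 3: length = 22
Step 4: length = 36
Step 5: length = 54
Step 6: length = 76


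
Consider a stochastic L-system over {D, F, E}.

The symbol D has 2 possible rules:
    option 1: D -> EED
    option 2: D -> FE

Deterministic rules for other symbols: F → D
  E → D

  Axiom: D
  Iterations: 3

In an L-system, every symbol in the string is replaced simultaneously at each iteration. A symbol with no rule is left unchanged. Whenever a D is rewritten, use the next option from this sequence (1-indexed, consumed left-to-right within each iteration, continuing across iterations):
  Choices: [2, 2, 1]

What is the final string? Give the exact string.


Answer: FEEED

Derivation:
Step 0: D
Step 1: FE  (used choices [2])
Step 2: DD  (used choices [])
Step 3: FEEED  (used choices [2, 1])


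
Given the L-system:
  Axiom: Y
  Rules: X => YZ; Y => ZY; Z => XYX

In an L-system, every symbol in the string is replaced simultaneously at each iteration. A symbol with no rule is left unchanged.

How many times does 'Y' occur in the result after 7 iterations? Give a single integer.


Answer: 137

Derivation:
Step 0: Y  (1 'Y')
Step 1: ZY  (1 'Y')
Step 2: XYXZY  (2 'Y')
Step 3: YZZYYZXYXZY  (5 'Y')
Step 4: ZYXYXXYXZYZYXYXYZZYYZXYXZY  (11 'Y')
Step 5: XYXZYYZZYYZYZZYYZXYXZYXYXZYYZZYYZZYXYXXYXZYZYXYXYZZYYZXYXZY  (26 'Y')
Step 6: YZZYYZXYXZYZYXYXXYXZYZYXYXZYXYXXYXZYZYXYXYZZYYZXYXZYYZZYYZXYXZYZYXYXXYXZYZYXYXXYXZYYZZYYZYZZYYZXYXZYXYXZYYZZYYZZYXYXXYXZYZYXYXYZZYYZXYXZY  (59 'Y')
Step 7: ZYXYXXYXZYZYXYXYZZYYZXYXZYXYXZYYZZYYZYZZYYZXYXZYXYXZYYZZYYZXYXZYYZZYYZYZZYYZXYXZYXYXZYYZZYYZZYXYXXYXZYZYXYXYZZYYZXYXZYZYXYXXYXZYZYXYXYZZYYZXYXZYXYXZYYZZYYZYZZYYZXYXZYXYXZYYZZYYZYZZYYZXYXZYZYXYXXYXZYZYXYXZYXYXXYXZYZYXYXYZZYYZXYXZYYZZYYZXYXZYZYXYXXYXZYZYXYXXYXZYYZZYYZYZZYYZXYXZYXYXZYYZZYYZZYXYXXYXZYZYXYXYZZYYZXYXZY  (137 'Y')


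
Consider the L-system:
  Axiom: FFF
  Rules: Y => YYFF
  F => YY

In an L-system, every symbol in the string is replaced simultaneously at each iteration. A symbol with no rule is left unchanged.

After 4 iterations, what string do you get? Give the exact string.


Answer: YYFFYYFFYYYYYYFFYYFFYYYYYYFFYYFFYYFFYYFFYYFFYYFFYYYYYYFFYYFFYYYYYYFFYYFFYYFFYYFFYYFFYYFFYYYYYYFFYYFFYYYYYYFFYYFFYYFFYYFFYYFFYYFFYYYYYYFFYYFFYYYYYYFFYYFFYYFFYYFFYYFFYYFFYYYYYYFFYYFFYYYYYYFFYYFFYYFFYYFFYYFFYYFFYYYYYYFFYYFFYYYYYYFFYYFFYYFFYYFF

Derivation:
Step 0: FFF
Step 1: YYYYYY
Step 2: YYFFYYFFYYFFYYFFYYFFYYFF
Step 3: YYFFYYFFYYYYYYFFYYFFYYYYYYFFYYFFYYYYYYFFYYFFYYYYYYFFYYFFYYYYYYFFYYFFYYYY
Step 4: YYFFYYFFYYYYYYFFYYFFYYYYYYFFYYFFYYFFYYFFYYFFYYFFYYYYYYFFYYFFYYYYYYFFYYFFYYFFYYFFYYFFYYFFYYYYYYFFYYFFYYYYYYFFYYFFYYFFYYFFYYFFYYFFYYYYYYFFYYFFYYYYYYFFYYFFYYFFYYFFYYFFYYFFYYYYYYFFYYFFYYYYYYFFYYFFYYFFYYFFYYFFYYFFYYYYYYFFYYFFYYYYYYFFYYFFYYFFYYFF


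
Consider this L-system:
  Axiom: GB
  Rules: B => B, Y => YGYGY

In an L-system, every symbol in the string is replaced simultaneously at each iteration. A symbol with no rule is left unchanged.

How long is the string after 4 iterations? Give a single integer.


Answer: 2

Derivation:
Step 0: length = 2
Step 1: length = 2
Step 2: length = 2
Step 3: length = 2
Step 4: length = 2


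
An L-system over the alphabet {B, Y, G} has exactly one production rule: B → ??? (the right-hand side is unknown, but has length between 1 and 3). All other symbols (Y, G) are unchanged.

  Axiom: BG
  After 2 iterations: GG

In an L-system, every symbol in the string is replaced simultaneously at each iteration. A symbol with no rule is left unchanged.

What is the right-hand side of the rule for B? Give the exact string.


Trying B → G:
  Step 0: BG
  Step 1: GG
  Step 2: GG
Matches the given result.

Answer: G


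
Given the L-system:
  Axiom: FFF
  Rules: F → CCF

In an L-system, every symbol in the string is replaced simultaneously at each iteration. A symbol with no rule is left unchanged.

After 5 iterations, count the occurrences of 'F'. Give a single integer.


Answer: 3

Derivation:
Step 0: FFF  (3 'F')
Step 1: CCFCCFCCF  (3 'F')
Step 2: CCCCFCCCCFCCCCF  (3 'F')
Step 3: CCCCCCFCCCCCCFCCCCCCF  (3 'F')
Step 4: CCCCCCCCFCCCCCCCCFCCCCCCCCF  (3 'F')
Step 5: CCCCCCCCCCFCCCCCCCCCCFCCCCCCCCCCF  (3 'F')


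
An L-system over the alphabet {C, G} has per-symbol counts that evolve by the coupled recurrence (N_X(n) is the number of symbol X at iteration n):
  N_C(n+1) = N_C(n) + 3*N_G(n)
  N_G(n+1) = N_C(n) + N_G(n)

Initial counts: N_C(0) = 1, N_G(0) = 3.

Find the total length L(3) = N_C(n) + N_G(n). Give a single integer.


Step 0: N_C=1, N_G=3, L=4
Step 1: N_C=10, N_G=4, L=14
Step 2: N_C=22, N_G=14, L=36
Step 3: N_C=64, N_G=36, L=100

Answer: 100


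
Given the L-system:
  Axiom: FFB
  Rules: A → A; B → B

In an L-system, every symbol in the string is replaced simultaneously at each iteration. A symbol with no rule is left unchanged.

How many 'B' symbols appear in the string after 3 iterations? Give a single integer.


Answer: 1

Derivation:
Step 0: FFB  (1 'B')
Step 1: FFB  (1 'B')
Step 2: FFB  (1 'B')
Step 3: FFB  (1 'B')


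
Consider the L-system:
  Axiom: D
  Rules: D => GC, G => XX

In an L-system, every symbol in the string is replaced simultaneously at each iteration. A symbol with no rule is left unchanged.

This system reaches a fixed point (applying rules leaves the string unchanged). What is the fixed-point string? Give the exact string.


Step 0: D
Step 1: GC
Step 2: XXC
Step 3: XXC  (unchanged — fixed point at step 2)

Answer: XXC


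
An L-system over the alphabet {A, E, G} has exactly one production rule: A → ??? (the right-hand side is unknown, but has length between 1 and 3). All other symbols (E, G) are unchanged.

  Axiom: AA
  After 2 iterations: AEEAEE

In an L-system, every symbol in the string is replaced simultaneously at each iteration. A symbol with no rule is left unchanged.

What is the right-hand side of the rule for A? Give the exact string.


Trying A → AE:
  Step 0: AA
  Step 1: AEAE
  Step 2: AEEAEE
Matches the given result.

Answer: AE


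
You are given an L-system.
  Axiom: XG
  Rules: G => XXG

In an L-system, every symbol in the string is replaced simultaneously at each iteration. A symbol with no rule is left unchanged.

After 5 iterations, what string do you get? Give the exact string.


Answer: XXXXXXXXXXXG

Derivation:
Step 0: XG
Step 1: XXXG
Step 2: XXXXXG
Step 3: XXXXXXXG
Step 4: XXXXXXXXXG
Step 5: XXXXXXXXXXXG


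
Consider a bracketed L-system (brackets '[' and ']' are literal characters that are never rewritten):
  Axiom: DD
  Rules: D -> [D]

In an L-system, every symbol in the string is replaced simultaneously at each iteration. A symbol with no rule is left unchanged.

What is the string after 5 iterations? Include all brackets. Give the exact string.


Answer: [[[[[D]]]]][[[[[D]]]]]

Derivation:
Step 0: DD
Step 1: [D][D]
Step 2: [[D]][[D]]
Step 3: [[[D]]][[[D]]]
Step 4: [[[[D]]]][[[[D]]]]
Step 5: [[[[[D]]]]][[[[[D]]]]]


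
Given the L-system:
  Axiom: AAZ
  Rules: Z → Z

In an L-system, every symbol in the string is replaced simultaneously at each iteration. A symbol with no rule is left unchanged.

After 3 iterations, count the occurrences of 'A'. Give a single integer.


Answer: 2

Derivation:
Step 0: AAZ  (2 'A')
Step 1: AAZ  (2 'A')
Step 2: AAZ  (2 'A')
Step 3: AAZ  (2 'A')


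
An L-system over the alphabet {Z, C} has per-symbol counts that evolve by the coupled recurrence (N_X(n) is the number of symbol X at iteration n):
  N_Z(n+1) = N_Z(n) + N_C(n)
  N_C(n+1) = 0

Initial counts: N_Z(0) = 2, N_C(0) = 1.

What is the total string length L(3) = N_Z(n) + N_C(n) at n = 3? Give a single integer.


Step 0: N_Z=2, N_C=1, L=3
Step 1: N_Z=3, N_C=0, L=3
Step 2: N_Z=3, N_C=0, L=3
Step 3: N_Z=3, N_C=0, L=3

Answer: 3


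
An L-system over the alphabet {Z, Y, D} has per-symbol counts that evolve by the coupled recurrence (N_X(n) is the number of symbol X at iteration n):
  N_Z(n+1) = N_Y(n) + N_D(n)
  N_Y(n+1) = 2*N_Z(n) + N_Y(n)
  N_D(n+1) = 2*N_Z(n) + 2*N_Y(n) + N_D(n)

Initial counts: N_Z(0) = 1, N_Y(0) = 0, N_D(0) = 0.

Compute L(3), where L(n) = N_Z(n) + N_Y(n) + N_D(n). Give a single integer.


Answer: 36

Derivation:
Step 0: N_Z=1, N_Y=0, N_D=0, L=1
Step 1: N_Z=0, N_Y=2, N_D=2, L=4
Step 2: N_Z=4, N_Y=2, N_D=6, L=12
Step 3: N_Z=8, N_Y=10, N_D=18, L=36


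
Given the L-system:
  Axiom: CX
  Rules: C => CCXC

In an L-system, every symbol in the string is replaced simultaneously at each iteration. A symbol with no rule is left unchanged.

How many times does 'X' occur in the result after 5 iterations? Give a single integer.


Step 0: CX  (1 'X')
Step 1: CCXCX  (2 'X')
Step 2: CCXCCCXCXCCXCX  (5 'X')
Step 3: CCXCCCXCXCCXCCCXCCCXCXCCXCXCCXCCCXCXCCXCX  (14 'X')
Step 4: CCXCCCXCXCCXCCCXCCCXCXCCXCXCCXCCCXCXCCXCCCXCCCXCXCCXCCCXCCCXCXCCXCXCCXCCCXCXCCXCXCCXCCCXCXCCXCCCXCCCXCXCCXCXCCXCCCXCXCCXCX  (41 'X')
Step 5: CCXCCCXCXCCXCCCXCCCXCXCCXCXCCXCCCXCXCCXCCCXCCCXCXCCXCCCXCCCXCXCCXCXCCXCCCXCXCCXCXCCXCCCXCXCCXCCCXCCCXCXCCXCXCCXCCCXCXCCXCCCXCCCXCXCCXCCCXCCCXCXCCXCXCCXCCCXCXCCXCCCXCCCXCXCCXCCCXCCCXCXCCXCXCCXCCCXCXCCXCXCCXCCCXCXCCXCCCXCCCXCXCCXCXCCXCCCXCXCCXCXCCXCCCXCXCCXCCCXCCCXCXCCXCXCCXCCCXCXCCXCCCXCCCXCXCCXCCCXCCCXCXCCXCXCCXCCCXCXCCXCXCCXCCCXCXCCXCCCXCCCXCXCCXCXCCXCCCXCXCCXCX  (122 'X')

Answer: 122


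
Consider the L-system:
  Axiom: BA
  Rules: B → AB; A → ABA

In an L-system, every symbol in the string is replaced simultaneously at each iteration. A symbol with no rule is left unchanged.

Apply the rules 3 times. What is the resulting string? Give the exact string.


Answer: ABAABABAABAABABAABABAABAABABAABABA

Derivation:
Step 0: BA
Step 1: ABABA
Step 2: ABAABABAABABA
Step 3: ABAABABAABAABABAABABAABAABABAABABA


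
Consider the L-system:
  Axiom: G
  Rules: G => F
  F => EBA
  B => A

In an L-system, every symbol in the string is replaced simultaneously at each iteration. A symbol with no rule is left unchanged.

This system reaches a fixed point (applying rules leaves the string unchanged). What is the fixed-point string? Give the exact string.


Answer: EAA

Derivation:
Step 0: G
Step 1: F
Step 2: EBA
Step 3: EAA
Step 4: EAA  (unchanged — fixed point at step 3)


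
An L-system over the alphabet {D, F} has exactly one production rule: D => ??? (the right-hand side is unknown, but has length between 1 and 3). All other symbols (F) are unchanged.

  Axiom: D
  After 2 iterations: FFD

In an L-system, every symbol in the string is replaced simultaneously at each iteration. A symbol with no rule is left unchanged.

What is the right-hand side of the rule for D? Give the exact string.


Answer: FD

Derivation:
Trying D => FD:
  Step 0: D
  Step 1: FD
  Step 2: FFD
Matches the given result.


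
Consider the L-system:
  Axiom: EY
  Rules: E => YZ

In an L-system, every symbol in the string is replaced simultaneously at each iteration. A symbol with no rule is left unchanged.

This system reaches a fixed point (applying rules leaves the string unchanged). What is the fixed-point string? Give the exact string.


Answer: YZY

Derivation:
Step 0: EY
Step 1: YZY
Step 2: YZY  (unchanged — fixed point at step 1)


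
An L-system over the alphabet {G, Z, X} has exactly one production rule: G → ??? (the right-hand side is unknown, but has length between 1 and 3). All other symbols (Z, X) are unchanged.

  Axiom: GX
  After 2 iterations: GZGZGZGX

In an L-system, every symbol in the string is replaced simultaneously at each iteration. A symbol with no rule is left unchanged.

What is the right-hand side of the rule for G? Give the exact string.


Trying G → GZG:
  Step 0: GX
  Step 1: GZGX
  Step 2: GZGZGZGX
Matches the given result.

Answer: GZG


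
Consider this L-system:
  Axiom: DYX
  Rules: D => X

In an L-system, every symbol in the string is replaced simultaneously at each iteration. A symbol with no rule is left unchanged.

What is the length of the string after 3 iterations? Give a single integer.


Answer: 3

Derivation:
Step 0: length = 3
Step 1: length = 3
Step 2: length = 3
Step 3: length = 3


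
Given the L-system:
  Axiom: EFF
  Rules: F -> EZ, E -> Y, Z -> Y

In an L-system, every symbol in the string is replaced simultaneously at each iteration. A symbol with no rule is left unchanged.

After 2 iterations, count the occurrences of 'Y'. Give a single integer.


Step 0: EFF  (0 'Y')
Step 1: YEZEZ  (1 'Y')
Step 2: YYYYY  (5 'Y')

Answer: 5


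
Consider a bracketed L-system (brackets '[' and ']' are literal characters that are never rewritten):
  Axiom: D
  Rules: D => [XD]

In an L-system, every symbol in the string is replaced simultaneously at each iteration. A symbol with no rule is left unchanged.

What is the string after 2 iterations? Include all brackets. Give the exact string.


Answer: [X[XD]]

Derivation:
Step 0: D
Step 1: [XD]
Step 2: [X[XD]]


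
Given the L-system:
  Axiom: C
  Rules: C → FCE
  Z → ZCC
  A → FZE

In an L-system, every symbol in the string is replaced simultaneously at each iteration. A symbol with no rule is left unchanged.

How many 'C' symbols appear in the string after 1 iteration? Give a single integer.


Step 0: C  (1 'C')
Step 1: FCE  (1 'C')

Answer: 1


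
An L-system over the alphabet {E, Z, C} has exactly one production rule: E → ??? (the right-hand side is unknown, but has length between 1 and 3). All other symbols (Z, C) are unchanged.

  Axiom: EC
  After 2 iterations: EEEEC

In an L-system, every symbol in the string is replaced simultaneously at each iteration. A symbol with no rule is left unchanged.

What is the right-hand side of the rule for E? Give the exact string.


Trying E → EE:
  Step 0: EC
  Step 1: EEC
  Step 2: EEEEC
Matches the given result.

Answer: EE


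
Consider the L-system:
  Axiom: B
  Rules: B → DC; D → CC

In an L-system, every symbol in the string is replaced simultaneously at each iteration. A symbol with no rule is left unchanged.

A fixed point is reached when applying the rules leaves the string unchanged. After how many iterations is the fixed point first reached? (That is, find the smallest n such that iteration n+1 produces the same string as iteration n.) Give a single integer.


Answer: 2

Derivation:
Step 0: B
Step 1: DC
Step 2: CCC
Step 3: CCC  (unchanged — fixed point at step 2)


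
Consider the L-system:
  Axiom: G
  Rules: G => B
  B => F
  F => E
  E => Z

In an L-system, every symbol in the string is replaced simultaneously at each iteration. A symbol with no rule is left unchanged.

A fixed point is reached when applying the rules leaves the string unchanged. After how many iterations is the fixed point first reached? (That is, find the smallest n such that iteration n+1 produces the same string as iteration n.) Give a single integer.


Step 0: G
Step 1: B
Step 2: F
Step 3: E
Step 4: Z
Step 5: Z  (unchanged — fixed point at step 4)

Answer: 4


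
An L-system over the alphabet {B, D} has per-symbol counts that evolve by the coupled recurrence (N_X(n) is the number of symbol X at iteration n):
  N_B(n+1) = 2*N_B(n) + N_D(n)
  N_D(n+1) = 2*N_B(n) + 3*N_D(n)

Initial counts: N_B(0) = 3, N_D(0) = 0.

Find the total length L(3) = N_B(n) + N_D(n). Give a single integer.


Step 0: N_B=3, N_D=0, L=3
Step 1: N_B=6, N_D=6, L=12
Step 2: N_B=18, N_D=30, L=48
Step 3: N_B=66, N_D=126, L=192

Answer: 192


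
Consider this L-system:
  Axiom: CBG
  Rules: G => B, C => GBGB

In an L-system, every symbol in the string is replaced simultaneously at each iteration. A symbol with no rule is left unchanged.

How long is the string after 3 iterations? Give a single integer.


Answer: 6

Derivation:
Step 0: length = 3
Step 1: length = 6
Step 2: length = 6
Step 3: length = 6


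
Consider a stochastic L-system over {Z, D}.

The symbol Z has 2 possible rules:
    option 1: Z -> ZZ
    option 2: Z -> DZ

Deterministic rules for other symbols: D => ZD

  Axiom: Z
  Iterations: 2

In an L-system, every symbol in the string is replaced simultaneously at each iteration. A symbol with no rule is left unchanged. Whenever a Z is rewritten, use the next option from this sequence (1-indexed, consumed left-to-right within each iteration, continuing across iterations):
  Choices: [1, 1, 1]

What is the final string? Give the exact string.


Step 0: Z
Step 1: ZZ  (used choices [1])
Step 2: ZZZZ  (used choices [1, 1])

Answer: ZZZZ


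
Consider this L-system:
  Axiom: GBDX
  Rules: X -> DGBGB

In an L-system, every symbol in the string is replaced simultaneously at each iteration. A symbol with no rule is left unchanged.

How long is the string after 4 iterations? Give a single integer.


Step 0: length = 4
Step 1: length = 8
Step 2: length = 8
Step 3: length = 8
Step 4: length = 8

Answer: 8


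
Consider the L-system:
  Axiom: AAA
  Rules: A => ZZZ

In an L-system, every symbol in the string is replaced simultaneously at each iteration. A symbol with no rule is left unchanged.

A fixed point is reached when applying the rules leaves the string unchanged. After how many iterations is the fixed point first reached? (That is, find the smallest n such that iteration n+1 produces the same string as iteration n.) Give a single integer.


Answer: 1

Derivation:
Step 0: AAA
Step 1: ZZZZZZZZZ
Step 2: ZZZZZZZZZ  (unchanged — fixed point at step 1)


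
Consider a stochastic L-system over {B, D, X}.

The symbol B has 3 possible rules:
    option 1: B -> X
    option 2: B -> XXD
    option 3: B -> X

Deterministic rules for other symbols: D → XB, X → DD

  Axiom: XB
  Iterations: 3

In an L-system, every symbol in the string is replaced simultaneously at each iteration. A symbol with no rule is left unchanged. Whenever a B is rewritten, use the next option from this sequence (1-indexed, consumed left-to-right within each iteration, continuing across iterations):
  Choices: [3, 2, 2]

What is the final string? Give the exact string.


Answer: DDXXDDDXXDXBXB

Derivation:
Step 0: XB
Step 1: DDX  (used choices [3])
Step 2: XBXBDD  (used choices [])
Step 3: DDXXDDDXXDXBXB  (used choices [2, 2])


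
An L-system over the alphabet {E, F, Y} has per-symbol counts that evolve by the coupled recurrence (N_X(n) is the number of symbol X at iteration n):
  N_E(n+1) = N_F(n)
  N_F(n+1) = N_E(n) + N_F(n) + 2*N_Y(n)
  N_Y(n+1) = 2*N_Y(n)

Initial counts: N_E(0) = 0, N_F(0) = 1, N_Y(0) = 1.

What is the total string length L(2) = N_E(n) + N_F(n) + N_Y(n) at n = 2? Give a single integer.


Step 0: N_E=0, N_F=1, N_Y=1, L=2
Step 1: N_E=1, N_F=3, N_Y=2, L=6
Step 2: N_E=3, N_F=8, N_Y=4, L=15

Answer: 15


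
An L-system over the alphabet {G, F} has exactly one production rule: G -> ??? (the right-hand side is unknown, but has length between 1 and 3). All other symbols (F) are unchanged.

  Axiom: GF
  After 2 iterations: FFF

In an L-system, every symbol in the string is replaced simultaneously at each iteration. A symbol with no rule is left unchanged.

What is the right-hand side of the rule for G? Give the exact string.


Trying G -> FF:
  Step 0: GF
  Step 1: FFF
  Step 2: FFF
Matches the given result.

Answer: FF


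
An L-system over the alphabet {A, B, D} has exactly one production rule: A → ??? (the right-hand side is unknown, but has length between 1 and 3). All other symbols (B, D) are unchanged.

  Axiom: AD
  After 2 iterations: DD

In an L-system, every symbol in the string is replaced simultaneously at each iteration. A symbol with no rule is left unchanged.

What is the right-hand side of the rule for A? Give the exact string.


Trying A → D:
  Step 0: AD
  Step 1: DD
  Step 2: DD
Matches the given result.

Answer: D


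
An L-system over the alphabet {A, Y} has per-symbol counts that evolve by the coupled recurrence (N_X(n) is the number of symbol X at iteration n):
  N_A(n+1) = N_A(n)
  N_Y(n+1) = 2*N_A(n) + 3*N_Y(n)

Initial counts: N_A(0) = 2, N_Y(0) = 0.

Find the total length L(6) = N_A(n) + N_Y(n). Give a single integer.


Step 0: N_A=2, N_Y=0, L=2
Step 1: N_A=2, N_Y=4, L=6
Step 2: N_A=2, N_Y=16, L=18
Step 3: N_A=2, N_Y=52, L=54
Step 4: N_A=2, N_Y=160, L=162
Step 5: N_A=2, N_Y=484, L=486
Step 6: N_A=2, N_Y=1456, L=1458

Answer: 1458


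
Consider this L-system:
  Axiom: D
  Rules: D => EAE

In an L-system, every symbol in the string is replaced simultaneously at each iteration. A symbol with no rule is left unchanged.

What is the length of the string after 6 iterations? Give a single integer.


Step 0: length = 1
Step 1: length = 3
Step 2: length = 3
Step 3: length = 3
Step 4: length = 3
Step 5: length = 3
Step 6: length = 3

Answer: 3


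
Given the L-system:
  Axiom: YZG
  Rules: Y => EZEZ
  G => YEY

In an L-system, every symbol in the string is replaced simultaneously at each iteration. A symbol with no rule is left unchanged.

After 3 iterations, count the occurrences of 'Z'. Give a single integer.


Answer: 7

Derivation:
Step 0: YZG  (1 'Z')
Step 1: EZEZZYEY  (3 'Z')
Step 2: EZEZZEZEZEEZEZ  (7 'Z')
Step 3: EZEZZEZEZEEZEZ  (7 'Z')


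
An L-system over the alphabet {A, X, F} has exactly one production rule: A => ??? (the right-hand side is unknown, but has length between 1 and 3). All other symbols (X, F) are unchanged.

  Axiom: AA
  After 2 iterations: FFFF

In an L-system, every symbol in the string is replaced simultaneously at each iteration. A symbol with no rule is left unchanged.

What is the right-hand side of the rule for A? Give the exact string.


Trying A => FF:
  Step 0: AA
  Step 1: FFFF
  Step 2: FFFF
Matches the given result.

Answer: FF


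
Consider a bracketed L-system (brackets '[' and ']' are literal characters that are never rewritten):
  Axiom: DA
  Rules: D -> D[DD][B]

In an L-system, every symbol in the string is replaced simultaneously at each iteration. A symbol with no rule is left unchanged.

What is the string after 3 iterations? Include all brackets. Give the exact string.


Step 0: DA
Step 1: D[DD][B]A
Step 2: D[DD][B][D[DD][B]D[DD][B]][B]A
Step 3: D[DD][B][D[DD][B]D[DD][B]][B][D[DD][B][D[DD][B]D[DD][B]][B]D[DD][B][D[DD][B]D[DD][B]][B]][B]A

Answer: D[DD][B][D[DD][B]D[DD][B]][B][D[DD][B][D[DD][B]D[DD][B]][B]D[DD][B][D[DD][B]D[DD][B]][B]][B]A


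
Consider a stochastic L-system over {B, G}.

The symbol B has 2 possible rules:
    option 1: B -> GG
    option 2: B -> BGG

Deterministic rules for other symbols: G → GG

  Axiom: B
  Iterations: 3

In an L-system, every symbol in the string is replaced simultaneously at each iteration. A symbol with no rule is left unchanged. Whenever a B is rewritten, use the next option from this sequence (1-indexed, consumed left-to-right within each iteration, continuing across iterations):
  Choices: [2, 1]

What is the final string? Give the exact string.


Answer: GGGGGGGGGGGG

Derivation:
Step 0: B
Step 1: BGG  (used choices [2])
Step 2: GGGGGG  (used choices [1])
Step 3: GGGGGGGGGGGG  (used choices [])


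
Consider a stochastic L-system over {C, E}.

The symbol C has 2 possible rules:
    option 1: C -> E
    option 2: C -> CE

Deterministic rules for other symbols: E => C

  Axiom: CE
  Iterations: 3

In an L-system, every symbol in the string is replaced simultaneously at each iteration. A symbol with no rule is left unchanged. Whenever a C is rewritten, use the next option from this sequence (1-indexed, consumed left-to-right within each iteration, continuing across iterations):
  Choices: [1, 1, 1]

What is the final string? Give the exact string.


Answer: EC

Derivation:
Step 0: CE
Step 1: EC  (used choices [1])
Step 2: CE  (used choices [1])
Step 3: EC  (used choices [1])


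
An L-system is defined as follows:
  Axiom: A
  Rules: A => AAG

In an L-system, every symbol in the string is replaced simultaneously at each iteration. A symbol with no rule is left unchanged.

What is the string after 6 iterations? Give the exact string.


Answer: AAGAAGGAAGAAGGGAAGAAGGAAGAAGGGGAAGAAGGAAGAAGGGAAGAAGGAAGAAGGGGGAAGAAGGAAGAAGGGAAGAAGGAAGAAGGGGAAGAAGGAAGAAGGGAAGAAGGAAGAAGGGGGG

Derivation:
Step 0: A
Step 1: AAG
Step 2: AAGAAGG
Step 3: AAGAAGGAAGAAGGG
Step 4: AAGAAGGAAGAAGGGAAGAAGGAAGAAGGGG
Step 5: AAGAAGGAAGAAGGGAAGAAGGAAGAAGGGGAAGAAGGAAGAAGGGAAGAAGGAAGAAGGGGG
Step 6: AAGAAGGAAGAAGGGAAGAAGGAAGAAGGGGAAGAAGGAAGAAGGGAAGAAGGAAGAAGGGGGAAGAAGGAAGAAGGGAAGAAGGAAGAAGGGGAAGAAGGAAGAAGGGAAGAAGGAAGAAGGGGGG


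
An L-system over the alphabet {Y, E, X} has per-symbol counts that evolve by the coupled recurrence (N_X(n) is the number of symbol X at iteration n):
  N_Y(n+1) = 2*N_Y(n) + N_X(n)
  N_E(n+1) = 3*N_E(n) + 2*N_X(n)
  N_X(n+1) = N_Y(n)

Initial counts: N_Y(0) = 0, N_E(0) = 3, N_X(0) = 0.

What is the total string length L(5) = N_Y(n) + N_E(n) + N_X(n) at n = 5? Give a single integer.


Step 0: N_Y=0, N_E=3, N_X=0, L=3
Step 1: N_Y=0, N_E=9, N_X=0, L=9
Step 2: N_Y=0, N_E=27, N_X=0, L=27
Step 3: N_Y=0, N_E=81, N_X=0, L=81
Step 4: N_Y=0, N_E=243, N_X=0, L=243
Step 5: N_Y=0, N_E=729, N_X=0, L=729

Answer: 729


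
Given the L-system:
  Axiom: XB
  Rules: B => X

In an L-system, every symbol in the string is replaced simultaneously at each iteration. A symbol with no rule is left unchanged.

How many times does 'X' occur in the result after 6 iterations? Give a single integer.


Step 0: XB  (1 'X')
Step 1: XX  (2 'X')
Step 2: XX  (2 'X')
Step 3: XX  (2 'X')
Step 4: XX  (2 'X')
Step 5: XX  (2 'X')
Step 6: XX  (2 'X')

Answer: 2


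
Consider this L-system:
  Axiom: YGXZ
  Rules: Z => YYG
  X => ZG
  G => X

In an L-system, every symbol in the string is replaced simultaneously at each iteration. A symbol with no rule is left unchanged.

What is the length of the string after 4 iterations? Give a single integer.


Answer: 20

Derivation:
Step 0: length = 4
Step 1: length = 7
Step 2: length = 10
Step 3: length = 14
Step 4: length = 20


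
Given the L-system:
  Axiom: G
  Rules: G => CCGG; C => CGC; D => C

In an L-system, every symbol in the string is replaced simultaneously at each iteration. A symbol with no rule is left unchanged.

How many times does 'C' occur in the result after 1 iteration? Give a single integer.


Answer: 2

Derivation:
Step 0: G  (0 'C')
Step 1: CCGG  (2 'C')


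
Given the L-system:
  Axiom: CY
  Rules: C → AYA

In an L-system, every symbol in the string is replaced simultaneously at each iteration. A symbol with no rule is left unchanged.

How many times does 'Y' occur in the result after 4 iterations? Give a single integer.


Step 0: CY  (1 'Y')
Step 1: AYAY  (2 'Y')
Step 2: AYAY  (2 'Y')
Step 3: AYAY  (2 'Y')
Step 4: AYAY  (2 'Y')

Answer: 2


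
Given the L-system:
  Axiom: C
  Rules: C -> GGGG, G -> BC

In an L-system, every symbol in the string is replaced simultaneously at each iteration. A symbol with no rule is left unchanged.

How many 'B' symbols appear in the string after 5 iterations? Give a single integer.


Answer: 20

Derivation:
Step 0: C  (0 'B')
Step 1: GGGG  (0 'B')
Step 2: BCBCBCBC  (4 'B')
Step 3: BGGGGBGGGGBGGGGBGGGG  (4 'B')
Step 4: BBCBCBCBCBBCBCBCBCBBCBCBCBCBBCBCBCBC  (20 'B')
Step 5: BBGGGGBGGGGBGGGGBGGGGBBGGGGBGGGGBGGGGBGGGGBBGGGGBGGGGBGGGGBGGGGBBGGGGBGGGGBGGGGBGGGG  (20 'B')


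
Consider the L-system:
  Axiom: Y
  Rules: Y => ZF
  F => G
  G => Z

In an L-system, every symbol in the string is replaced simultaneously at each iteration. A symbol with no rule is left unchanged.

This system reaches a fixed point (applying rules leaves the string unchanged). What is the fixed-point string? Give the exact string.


Answer: ZZ

Derivation:
Step 0: Y
Step 1: ZF
Step 2: ZG
Step 3: ZZ
Step 4: ZZ  (unchanged — fixed point at step 3)


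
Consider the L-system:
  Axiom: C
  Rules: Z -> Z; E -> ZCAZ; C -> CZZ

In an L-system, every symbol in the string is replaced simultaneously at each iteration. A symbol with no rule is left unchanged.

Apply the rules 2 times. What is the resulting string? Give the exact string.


Step 0: C
Step 1: CZZ
Step 2: CZZZZ

Answer: CZZZZ


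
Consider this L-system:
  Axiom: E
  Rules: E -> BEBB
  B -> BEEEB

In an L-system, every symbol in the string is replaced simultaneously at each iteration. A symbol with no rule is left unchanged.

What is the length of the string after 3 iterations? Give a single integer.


Step 0: length = 1
Step 1: length = 4
Step 2: length = 19
Step 3: length = 85

Answer: 85


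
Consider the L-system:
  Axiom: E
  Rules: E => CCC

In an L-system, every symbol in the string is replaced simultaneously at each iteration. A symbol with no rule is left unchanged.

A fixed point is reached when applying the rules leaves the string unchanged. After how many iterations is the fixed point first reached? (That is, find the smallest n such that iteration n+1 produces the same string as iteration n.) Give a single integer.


Answer: 1

Derivation:
Step 0: E
Step 1: CCC
Step 2: CCC  (unchanged — fixed point at step 1)


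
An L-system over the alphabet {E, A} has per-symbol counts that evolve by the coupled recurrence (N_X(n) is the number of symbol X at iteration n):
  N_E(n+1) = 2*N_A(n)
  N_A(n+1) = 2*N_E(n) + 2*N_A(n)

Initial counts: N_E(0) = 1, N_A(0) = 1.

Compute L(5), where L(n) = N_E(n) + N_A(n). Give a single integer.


Answer: 672

Derivation:
Step 0: N_E=1, N_A=1, L=2
Step 1: N_E=2, N_A=4, L=6
Step 2: N_E=8, N_A=12, L=20
Step 3: N_E=24, N_A=40, L=64
Step 4: N_E=80, N_A=128, L=208
Step 5: N_E=256, N_A=416, L=672


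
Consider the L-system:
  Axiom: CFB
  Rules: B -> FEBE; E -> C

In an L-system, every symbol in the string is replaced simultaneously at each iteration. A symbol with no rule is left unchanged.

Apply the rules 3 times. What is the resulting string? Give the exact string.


Answer: CFFCFCFEBECC

Derivation:
Step 0: CFB
Step 1: CFFEBE
Step 2: CFFCFEBEC
Step 3: CFFCFCFEBECC


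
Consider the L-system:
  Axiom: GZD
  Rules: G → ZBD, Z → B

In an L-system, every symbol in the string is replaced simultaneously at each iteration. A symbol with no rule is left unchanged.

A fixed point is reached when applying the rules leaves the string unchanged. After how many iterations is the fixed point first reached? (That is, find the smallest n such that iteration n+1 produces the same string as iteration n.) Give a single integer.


Answer: 2

Derivation:
Step 0: GZD
Step 1: ZBDBD
Step 2: BBDBD
Step 3: BBDBD  (unchanged — fixed point at step 2)


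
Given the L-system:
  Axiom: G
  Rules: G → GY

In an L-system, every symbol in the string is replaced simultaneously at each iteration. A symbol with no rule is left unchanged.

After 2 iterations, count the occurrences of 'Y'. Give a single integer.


Step 0: G  (0 'Y')
Step 1: GY  (1 'Y')
Step 2: GYY  (2 'Y')

Answer: 2


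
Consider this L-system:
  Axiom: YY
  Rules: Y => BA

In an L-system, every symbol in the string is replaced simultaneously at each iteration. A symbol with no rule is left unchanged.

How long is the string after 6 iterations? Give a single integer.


Step 0: length = 2
Step 1: length = 4
Step 2: length = 4
Step 3: length = 4
Step 4: length = 4
Step 5: length = 4
Step 6: length = 4

Answer: 4


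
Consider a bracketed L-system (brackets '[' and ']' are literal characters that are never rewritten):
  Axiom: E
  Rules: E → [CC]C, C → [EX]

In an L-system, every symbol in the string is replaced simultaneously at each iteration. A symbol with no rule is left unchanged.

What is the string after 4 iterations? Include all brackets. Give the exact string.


Answer: [[[[EX][EX]][EX]X][[[EX][EX]][EX]X]][[[EX][EX]][EX]X]

Derivation:
Step 0: E
Step 1: [CC]C
Step 2: [[EX][EX]][EX]
Step 3: [[[CC]CX][[CC]CX]][[CC]CX]
Step 4: [[[[EX][EX]][EX]X][[[EX][EX]][EX]X]][[[EX][EX]][EX]X]


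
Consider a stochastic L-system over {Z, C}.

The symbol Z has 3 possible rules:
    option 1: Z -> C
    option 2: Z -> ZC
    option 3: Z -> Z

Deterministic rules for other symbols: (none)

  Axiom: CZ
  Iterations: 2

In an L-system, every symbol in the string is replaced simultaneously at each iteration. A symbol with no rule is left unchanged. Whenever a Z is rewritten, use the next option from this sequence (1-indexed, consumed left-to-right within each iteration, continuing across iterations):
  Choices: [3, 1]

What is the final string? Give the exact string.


Step 0: CZ
Step 1: CZ  (used choices [3])
Step 2: CC  (used choices [1])

Answer: CC


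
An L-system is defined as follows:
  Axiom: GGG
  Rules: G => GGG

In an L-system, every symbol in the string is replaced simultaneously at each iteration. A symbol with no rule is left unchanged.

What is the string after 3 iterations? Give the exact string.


Answer: GGGGGGGGGGGGGGGGGGGGGGGGGGGGGGGGGGGGGGGGGGGGGGGGGGGGGGGGGGGGGGGGGGGGGGGGGGGGGGGGG

Derivation:
Step 0: GGG
Step 1: GGGGGGGGG
Step 2: GGGGGGGGGGGGGGGGGGGGGGGGGGG
Step 3: GGGGGGGGGGGGGGGGGGGGGGGGGGGGGGGGGGGGGGGGGGGGGGGGGGGGGGGGGGGGGGGGGGGGGGGGGGGGGGGGG


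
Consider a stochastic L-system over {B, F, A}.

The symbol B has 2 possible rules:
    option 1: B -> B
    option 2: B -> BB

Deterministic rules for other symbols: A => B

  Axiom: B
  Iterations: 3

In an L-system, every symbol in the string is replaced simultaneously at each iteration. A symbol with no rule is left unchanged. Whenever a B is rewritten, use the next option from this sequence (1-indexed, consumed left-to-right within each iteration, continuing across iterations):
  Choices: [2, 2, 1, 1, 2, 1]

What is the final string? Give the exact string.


Answer: BBBB

Derivation:
Step 0: B
Step 1: BB  (used choices [2])
Step 2: BBB  (used choices [2, 1])
Step 3: BBBB  (used choices [1, 2, 1])


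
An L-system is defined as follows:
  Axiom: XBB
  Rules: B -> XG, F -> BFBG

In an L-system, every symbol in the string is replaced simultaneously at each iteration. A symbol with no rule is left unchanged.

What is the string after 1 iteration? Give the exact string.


Answer: XXGXG

Derivation:
Step 0: XBB
Step 1: XXGXG


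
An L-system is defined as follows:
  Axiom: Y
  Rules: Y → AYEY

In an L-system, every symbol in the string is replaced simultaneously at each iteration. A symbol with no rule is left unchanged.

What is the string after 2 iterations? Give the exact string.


Step 0: Y
Step 1: AYEY
Step 2: AAYEYEAYEY

Answer: AAYEYEAYEY


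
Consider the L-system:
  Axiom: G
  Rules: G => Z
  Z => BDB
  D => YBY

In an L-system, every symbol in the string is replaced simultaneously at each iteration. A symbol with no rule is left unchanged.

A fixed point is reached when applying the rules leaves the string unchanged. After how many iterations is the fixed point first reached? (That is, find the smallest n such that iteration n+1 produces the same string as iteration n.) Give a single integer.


Answer: 3

Derivation:
Step 0: G
Step 1: Z
Step 2: BDB
Step 3: BYBYB
Step 4: BYBYB  (unchanged — fixed point at step 3)


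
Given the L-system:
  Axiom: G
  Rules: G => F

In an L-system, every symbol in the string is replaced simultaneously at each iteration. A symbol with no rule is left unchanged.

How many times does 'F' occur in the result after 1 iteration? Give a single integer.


Step 0: G  (0 'F')
Step 1: F  (1 'F')

Answer: 1


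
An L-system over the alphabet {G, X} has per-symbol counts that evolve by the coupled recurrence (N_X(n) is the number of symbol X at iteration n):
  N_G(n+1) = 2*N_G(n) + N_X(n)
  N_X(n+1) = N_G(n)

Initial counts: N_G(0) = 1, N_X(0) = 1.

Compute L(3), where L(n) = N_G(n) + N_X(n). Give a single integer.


Answer: 24

Derivation:
Step 0: N_G=1, N_X=1, L=2
Step 1: N_G=3, N_X=1, L=4
Step 2: N_G=7, N_X=3, L=10
Step 3: N_G=17, N_X=7, L=24


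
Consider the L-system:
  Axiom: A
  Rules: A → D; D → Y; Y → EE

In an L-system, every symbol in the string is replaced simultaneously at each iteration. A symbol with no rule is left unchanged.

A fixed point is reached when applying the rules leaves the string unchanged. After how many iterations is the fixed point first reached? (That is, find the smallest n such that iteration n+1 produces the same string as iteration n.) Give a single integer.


Step 0: A
Step 1: D
Step 2: Y
Step 3: EE
Step 4: EE  (unchanged — fixed point at step 3)

Answer: 3


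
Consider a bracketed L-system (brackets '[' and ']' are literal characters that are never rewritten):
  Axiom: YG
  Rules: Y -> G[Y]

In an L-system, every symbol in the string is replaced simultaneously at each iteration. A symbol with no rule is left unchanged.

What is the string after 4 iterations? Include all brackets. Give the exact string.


Answer: G[G[G[G[Y]]]]G

Derivation:
Step 0: YG
Step 1: G[Y]G
Step 2: G[G[Y]]G
Step 3: G[G[G[Y]]]G
Step 4: G[G[G[G[Y]]]]G


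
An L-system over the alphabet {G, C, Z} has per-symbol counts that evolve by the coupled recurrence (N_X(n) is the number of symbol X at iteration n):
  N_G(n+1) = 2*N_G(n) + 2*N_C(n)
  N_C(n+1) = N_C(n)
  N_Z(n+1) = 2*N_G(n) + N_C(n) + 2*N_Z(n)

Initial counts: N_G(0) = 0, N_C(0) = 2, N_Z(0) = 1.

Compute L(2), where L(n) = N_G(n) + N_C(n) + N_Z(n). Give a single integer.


Step 0: N_G=0, N_C=2, N_Z=1, L=3
Step 1: N_G=4, N_C=2, N_Z=4, L=10
Step 2: N_G=12, N_C=2, N_Z=18, L=32

Answer: 32


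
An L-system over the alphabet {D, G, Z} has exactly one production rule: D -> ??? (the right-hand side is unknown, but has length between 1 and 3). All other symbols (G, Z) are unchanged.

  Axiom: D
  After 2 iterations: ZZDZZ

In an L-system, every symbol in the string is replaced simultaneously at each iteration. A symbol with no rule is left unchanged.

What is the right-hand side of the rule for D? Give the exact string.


Answer: ZDZ

Derivation:
Trying D -> ZDZ:
  Step 0: D
  Step 1: ZDZ
  Step 2: ZZDZZ
Matches the given result.


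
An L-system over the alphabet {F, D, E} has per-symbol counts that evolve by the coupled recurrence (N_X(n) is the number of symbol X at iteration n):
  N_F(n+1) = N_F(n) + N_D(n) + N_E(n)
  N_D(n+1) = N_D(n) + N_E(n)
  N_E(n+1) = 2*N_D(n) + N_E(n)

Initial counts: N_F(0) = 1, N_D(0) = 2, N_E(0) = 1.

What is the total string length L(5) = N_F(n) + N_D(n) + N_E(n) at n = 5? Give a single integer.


Step 0: N_F=1, N_D=2, N_E=1, L=4
Step 1: N_F=4, N_D=3, N_E=5, L=12
Step 2: N_F=12, N_D=8, N_E=11, L=31
Step 3: N_F=31, N_D=19, N_E=27, L=77
Step 4: N_F=77, N_D=46, N_E=65, L=188
Step 5: N_F=188, N_D=111, N_E=157, L=456

Answer: 456


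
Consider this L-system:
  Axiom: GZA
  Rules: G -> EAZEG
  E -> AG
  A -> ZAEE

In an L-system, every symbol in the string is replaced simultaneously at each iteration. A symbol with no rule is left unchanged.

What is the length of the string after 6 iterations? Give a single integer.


Step 0: length = 3
Step 1: length = 10
Step 2: length = 24
Step 3: length = 71
Step 4: length = 193
Step 5: length = 550
Step 6: length = 1536

Answer: 1536
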